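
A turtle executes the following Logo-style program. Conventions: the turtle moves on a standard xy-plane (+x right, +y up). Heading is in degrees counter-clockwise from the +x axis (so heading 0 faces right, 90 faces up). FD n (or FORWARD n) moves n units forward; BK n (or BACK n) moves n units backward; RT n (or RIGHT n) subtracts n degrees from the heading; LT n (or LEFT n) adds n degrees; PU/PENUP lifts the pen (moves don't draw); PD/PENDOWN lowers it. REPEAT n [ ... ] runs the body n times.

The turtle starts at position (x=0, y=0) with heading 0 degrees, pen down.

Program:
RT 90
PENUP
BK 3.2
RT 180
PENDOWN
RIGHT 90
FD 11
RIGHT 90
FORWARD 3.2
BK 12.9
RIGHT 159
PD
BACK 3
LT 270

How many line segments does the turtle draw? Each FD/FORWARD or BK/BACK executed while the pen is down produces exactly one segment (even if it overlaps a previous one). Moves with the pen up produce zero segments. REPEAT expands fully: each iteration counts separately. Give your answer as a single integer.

Executing turtle program step by step:
Start: pos=(0,0), heading=0, pen down
RT 90: heading 0 -> 270
PU: pen up
BK 3.2: (0,0) -> (0,3.2) [heading=270, move]
RT 180: heading 270 -> 90
PD: pen down
RT 90: heading 90 -> 0
FD 11: (0,3.2) -> (11,3.2) [heading=0, draw]
RT 90: heading 0 -> 270
FD 3.2: (11,3.2) -> (11,0) [heading=270, draw]
BK 12.9: (11,0) -> (11,12.9) [heading=270, draw]
RT 159: heading 270 -> 111
PD: pen down
BK 3: (11,12.9) -> (12.075,10.099) [heading=111, draw]
LT 270: heading 111 -> 21
Final: pos=(12.075,10.099), heading=21, 4 segment(s) drawn
Segments drawn: 4

Answer: 4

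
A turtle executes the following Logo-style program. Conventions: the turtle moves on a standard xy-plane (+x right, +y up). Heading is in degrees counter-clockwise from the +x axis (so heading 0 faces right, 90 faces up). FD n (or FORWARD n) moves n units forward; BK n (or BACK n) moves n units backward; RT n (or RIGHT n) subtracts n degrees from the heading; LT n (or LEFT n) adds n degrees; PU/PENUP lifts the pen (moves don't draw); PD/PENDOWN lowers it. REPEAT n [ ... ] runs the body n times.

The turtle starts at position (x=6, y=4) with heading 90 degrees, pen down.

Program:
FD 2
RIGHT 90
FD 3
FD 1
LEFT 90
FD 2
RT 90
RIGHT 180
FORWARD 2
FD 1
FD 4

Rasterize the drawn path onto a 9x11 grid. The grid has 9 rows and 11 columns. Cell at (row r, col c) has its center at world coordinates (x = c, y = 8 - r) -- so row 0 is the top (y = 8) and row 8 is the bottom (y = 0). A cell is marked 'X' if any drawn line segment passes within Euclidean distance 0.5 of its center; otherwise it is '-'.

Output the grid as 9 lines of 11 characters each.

Answer: ---XXXXXXXX
----------X
------XXXXX
------X----
------X----
-----------
-----------
-----------
-----------

Derivation:
Segment 0: (6,4) -> (6,6)
Segment 1: (6,6) -> (9,6)
Segment 2: (9,6) -> (10,6)
Segment 3: (10,6) -> (10,8)
Segment 4: (10,8) -> (8,8)
Segment 5: (8,8) -> (7,8)
Segment 6: (7,8) -> (3,8)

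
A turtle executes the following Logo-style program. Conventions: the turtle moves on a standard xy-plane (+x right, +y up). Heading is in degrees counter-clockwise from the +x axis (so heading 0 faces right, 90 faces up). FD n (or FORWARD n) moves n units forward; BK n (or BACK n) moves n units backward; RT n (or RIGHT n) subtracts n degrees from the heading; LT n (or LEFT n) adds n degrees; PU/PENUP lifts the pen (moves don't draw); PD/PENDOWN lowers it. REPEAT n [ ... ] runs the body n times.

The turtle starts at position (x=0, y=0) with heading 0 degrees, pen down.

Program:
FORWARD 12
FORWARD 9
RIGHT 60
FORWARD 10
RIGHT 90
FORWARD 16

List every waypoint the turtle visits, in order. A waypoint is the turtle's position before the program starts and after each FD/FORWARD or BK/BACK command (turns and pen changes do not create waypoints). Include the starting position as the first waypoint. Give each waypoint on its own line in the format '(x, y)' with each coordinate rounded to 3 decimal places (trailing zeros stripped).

Answer: (0, 0)
(12, 0)
(21, 0)
(26, -8.66)
(12.144, -16.66)

Derivation:
Executing turtle program step by step:
Start: pos=(0,0), heading=0, pen down
FD 12: (0,0) -> (12,0) [heading=0, draw]
FD 9: (12,0) -> (21,0) [heading=0, draw]
RT 60: heading 0 -> 300
FD 10: (21,0) -> (26,-8.66) [heading=300, draw]
RT 90: heading 300 -> 210
FD 16: (26,-8.66) -> (12.144,-16.66) [heading=210, draw]
Final: pos=(12.144,-16.66), heading=210, 4 segment(s) drawn
Waypoints (5 total):
(0, 0)
(12, 0)
(21, 0)
(26, -8.66)
(12.144, -16.66)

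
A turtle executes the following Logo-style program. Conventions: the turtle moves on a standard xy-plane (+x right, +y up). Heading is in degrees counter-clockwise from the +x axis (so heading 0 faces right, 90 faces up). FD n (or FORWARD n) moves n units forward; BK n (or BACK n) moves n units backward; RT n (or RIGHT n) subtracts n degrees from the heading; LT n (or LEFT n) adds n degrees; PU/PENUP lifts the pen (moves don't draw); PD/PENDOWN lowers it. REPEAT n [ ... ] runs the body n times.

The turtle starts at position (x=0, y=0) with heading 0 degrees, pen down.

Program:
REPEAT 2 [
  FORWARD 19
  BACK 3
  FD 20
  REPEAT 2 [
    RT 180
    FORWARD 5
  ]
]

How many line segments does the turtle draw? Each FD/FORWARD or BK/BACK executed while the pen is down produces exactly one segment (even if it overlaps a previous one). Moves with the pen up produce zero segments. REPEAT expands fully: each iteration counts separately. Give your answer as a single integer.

Answer: 10

Derivation:
Executing turtle program step by step:
Start: pos=(0,0), heading=0, pen down
REPEAT 2 [
  -- iteration 1/2 --
  FD 19: (0,0) -> (19,0) [heading=0, draw]
  BK 3: (19,0) -> (16,0) [heading=0, draw]
  FD 20: (16,0) -> (36,0) [heading=0, draw]
  REPEAT 2 [
    -- iteration 1/2 --
    RT 180: heading 0 -> 180
    FD 5: (36,0) -> (31,0) [heading=180, draw]
    -- iteration 2/2 --
    RT 180: heading 180 -> 0
    FD 5: (31,0) -> (36,0) [heading=0, draw]
  ]
  -- iteration 2/2 --
  FD 19: (36,0) -> (55,0) [heading=0, draw]
  BK 3: (55,0) -> (52,0) [heading=0, draw]
  FD 20: (52,0) -> (72,0) [heading=0, draw]
  REPEAT 2 [
    -- iteration 1/2 --
    RT 180: heading 0 -> 180
    FD 5: (72,0) -> (67,0) [heading=180, draw]
    -- iteration 2/2 --
    RT 180: heading 180 -> 0
    FD 5: (67,0) -> (72,0) [heading=0, draw]
  ]
]
Final: pos=(72,0), heading=0, 10 segment(s) drawn
Segments drawn: 10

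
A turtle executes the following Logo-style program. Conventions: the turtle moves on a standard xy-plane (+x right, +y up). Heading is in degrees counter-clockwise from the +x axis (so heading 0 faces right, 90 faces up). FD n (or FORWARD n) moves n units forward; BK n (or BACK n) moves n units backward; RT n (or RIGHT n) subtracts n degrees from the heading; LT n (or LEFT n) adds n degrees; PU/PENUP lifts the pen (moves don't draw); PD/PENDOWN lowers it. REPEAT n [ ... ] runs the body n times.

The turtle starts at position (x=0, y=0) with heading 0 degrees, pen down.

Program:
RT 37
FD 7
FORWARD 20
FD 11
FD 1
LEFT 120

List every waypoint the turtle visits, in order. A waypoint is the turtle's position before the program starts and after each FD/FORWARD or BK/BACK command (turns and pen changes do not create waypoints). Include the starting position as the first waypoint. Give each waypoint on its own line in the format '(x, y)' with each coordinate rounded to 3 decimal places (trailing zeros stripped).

Answer: (0, 0)
(5.59, -4.213)
(21.563, -16.249)
(30.348, -22.869)
(31.147, -23.471)

Derivation:
Executing turtle program step by step:
Start: pos=(0,0), heading=0, pen down
RT 37: heading 0 -> 323
FD 7: (0,0) -> (5.59,-4.213) [heading=323, draw]
FD 20: (5.59,-4.213) -> (21.563,-16.249) [heading=323, draw]
FD 11: (21.563,-16.249) -> (30.348,-22.869) [heading=323, draw]
FD 1: (30.348,-22.869) -> (31.147,-23.471) [heading=323, draw]
LT 120: heading 323 -> 83
Final: pos=(31.147,-23.471), heading=83, 4 segment(s) drawn
Waypoints (5 total):
(0, 0)
(5.59, -4.213)
(21.563, -16.249)
(30.348, -22.869)
(31.147, -23.471)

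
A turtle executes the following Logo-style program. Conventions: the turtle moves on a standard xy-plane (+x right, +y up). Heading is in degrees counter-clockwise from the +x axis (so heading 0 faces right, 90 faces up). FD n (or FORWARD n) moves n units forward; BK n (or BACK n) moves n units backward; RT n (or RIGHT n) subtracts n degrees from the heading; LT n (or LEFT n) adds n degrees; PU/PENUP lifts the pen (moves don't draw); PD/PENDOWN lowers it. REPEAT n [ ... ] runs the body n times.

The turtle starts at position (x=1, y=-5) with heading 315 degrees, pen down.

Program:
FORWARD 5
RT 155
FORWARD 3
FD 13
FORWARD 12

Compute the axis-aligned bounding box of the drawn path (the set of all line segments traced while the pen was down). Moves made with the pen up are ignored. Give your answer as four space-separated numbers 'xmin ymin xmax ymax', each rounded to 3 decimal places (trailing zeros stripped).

Answer: -21.776 -8.536 4.536 1.041

Derivation:
Executing turtle program step by step:
Start: pos=(1,-5), heading=315, pen down
FD 5: (1,-5) -> (4.536,-8.536) [heading=315, draw]
RT 155: heading 315 -> 160
FD 3: (4.536,-8.536) -> (1.716,-7.509) [heading=160, draw]
FD 13: (1.716,-7.509) -> (-10.5,-3.063) [heading=160, draw]
FD 12: (-10.5,-3.063) -> (-21.776,1.041) [heading=160, draw]
Final: pos=(-21.776,1.041), heading=160, 4 segment(s) drawn

Segment endpoints: x in {-21.776, -10.5, 1, 1.716, 4.536}, y in {-8.536, -7.509, -5, -3.063, 1.041}
xmin=-21.776, ymin=-8.536, xmax=4.536, ymax=1.041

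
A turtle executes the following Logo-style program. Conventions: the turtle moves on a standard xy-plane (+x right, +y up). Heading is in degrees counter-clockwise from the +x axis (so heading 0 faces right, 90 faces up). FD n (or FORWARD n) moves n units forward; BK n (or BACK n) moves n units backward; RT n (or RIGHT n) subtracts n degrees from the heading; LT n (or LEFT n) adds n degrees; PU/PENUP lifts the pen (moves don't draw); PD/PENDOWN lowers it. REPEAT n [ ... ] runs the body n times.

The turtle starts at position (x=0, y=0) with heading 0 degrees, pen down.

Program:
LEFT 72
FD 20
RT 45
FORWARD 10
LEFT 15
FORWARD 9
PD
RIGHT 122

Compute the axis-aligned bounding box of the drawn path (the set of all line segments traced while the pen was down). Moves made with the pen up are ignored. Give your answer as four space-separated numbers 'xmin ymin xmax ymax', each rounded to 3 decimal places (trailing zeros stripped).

Answer: 0 0 21.779 29.583

Derivation:
Executing turtle program step by step:
Start: pos=(0,0), heading=0, pen down
LT 72: heading 0 -> 72
FD 20: (0,0) -> (6.18,19.021) [heading=72, draw]
RT 45: heading 72 -> 27
FD 10: (6.18,19.021) -> (15.09,23.561) [heading=27, draw]
LT 15: heading 27 -> 42
FD 9: (15.09,23.561) -> (21.779,29.583) [heading=42, draw]
PD: pen down
RT 122: heading 42 -> 280
Final: pos=(21.779,29.583), heading=280, 3 segment(s) drawn

Segment endpoints: x in {0, 6.18, 15.09, 21.779}, y in {0, 19.021, 23.561, 29.583}
xmin=0, ymin=0, xmax=21.779, ymax=29.583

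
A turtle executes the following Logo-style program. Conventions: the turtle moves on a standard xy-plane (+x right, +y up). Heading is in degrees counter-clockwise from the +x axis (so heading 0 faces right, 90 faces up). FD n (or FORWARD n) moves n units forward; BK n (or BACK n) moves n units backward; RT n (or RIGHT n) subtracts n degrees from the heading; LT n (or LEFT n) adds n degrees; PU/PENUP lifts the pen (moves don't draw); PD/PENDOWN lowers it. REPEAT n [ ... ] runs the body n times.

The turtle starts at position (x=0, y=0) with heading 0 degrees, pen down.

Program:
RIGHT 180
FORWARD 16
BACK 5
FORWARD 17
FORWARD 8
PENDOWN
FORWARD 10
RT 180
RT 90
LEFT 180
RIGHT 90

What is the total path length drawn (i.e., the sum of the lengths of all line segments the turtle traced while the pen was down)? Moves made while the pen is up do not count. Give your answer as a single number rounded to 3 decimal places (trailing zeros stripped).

Answer: 56

Derivation:
Executing turtle program step by step:
Start: pos=(0,0), heading=0, pen down
RT 180: heading 0 -> 180
FD 16: (0,0) -> (-16,0) [heading=180, draw]
BK 5: (-16,0) -> (-11,0) [heading=180, draw]
FD 17: (-11,0) -> (-28,0) [heading=180, draw]
FD 8: (-28,0) -> (-36,0) [heading=180, draw]
PD: pen down
FD 10: (-36,0) -> (-46,0) [heading=180, draw]
RT 180: heading 180 -> 0
RT 90: heading 0 -> 270
LT 180: heading 270 -> 90
RT 90: heading 90 -> 0
Final: pos=(-46,0), heading=0, 5 segment(s) drawn

Segment lengths:
  seg 1: (0,0) -> (-16,0), length = 16
  seg 2: (-16,0) -> (-11,0), length = 5
  seg 3: (-11,0) -> (-28,0), length = 17
  seg 4: (-28,0) -> (-36,0), length = 8
  seg 5: (-36,0) -> (-46,0), length = 10
Total = 56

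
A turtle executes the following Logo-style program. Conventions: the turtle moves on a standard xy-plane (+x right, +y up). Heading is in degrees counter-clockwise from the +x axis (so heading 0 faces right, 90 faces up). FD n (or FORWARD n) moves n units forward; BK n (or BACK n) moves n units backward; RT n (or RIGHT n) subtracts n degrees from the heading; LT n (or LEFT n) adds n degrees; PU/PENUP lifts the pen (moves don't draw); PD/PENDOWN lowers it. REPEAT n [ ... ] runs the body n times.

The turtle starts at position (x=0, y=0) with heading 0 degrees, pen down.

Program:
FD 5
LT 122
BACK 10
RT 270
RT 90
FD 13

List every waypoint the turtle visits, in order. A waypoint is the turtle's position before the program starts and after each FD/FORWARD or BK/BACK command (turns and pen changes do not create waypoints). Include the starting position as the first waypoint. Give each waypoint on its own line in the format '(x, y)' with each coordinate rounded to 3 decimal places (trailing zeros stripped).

Executing turtle program step by step:
Start: pos=(0,0), heading=0, pen down
FD 5: (0,0) -> (5,0) [heading=0, draw]
LT 122: heading 0 -> 122
BK 10: (5,0) -> (10.299,-8.48) [heading=122, draw]
RT 270: heading 122 -> 212
RT 90: heading 212 -> 122
FD 13: (10.299,-8.48) -> (3.41,2.544) [heading=122, draw]
Final: pos=(3.41,2.544), heading=122, 3 segment(s) drawn
Waypoints (4 total):
(0, 0)
(5, 0)
(10.299, -8.48)
(3.41, 2.544)

Answer: (0, 0)
(5, 0)
(10.299, -8.48)
(3.41, 2.544)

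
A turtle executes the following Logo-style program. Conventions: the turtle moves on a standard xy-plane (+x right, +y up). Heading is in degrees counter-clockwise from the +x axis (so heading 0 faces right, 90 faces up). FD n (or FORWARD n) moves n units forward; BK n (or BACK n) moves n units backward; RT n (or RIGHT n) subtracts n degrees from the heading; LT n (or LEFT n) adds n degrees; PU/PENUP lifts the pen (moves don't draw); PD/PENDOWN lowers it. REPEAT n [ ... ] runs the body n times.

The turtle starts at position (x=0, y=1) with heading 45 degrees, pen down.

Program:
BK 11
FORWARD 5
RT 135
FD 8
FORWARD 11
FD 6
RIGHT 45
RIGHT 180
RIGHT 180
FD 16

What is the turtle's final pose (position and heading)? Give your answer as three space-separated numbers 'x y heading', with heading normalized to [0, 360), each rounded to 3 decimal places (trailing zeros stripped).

Executing turtle program step by step:
Start: pos=(0,1), heading=45, pen down
BK 11: (0,1) -> (-7.778,-6.778) [heading=45, draw]
FD 5: (-7.778,-6.778) -> (-4.243,-3.243) [heading=45, draw]
RT 135: heading 45 -> 270
FD 8: (-4.243,-3.243) -> (-4.243,-11.243) [heading=270, draw]
FD 11: (-4.243,-11.243) -> (-4.243,-22.243) [heading=270, draw]
FD 6: (-4.243,-22.243) -> (-4.243,-28.243) [heading=270, draw]
RT 45: heading 270 -> 225
RT 180: heading 225 -> 45
RT 180: heading 45 -> 225
FD 16: (-4.243,-28.243) -> (-15.556,-39.556) [heading=225, draw]
Final: pos=(-15.556,-39.556), heading=225, 6 segment(s) drawn

Answer: -15.556 -39.556 225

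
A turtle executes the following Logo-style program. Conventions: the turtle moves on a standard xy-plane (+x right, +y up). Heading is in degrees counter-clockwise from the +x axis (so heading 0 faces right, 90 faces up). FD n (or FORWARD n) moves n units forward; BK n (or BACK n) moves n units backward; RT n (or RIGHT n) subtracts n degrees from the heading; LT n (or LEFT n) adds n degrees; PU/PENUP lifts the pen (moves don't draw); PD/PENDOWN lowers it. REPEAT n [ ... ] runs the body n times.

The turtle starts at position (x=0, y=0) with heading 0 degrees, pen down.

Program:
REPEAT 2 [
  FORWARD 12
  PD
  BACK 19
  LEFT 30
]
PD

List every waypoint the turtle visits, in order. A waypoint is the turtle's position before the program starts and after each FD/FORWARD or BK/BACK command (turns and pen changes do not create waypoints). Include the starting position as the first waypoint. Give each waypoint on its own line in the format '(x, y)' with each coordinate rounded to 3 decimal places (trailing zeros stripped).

Answer: (0, 0)
(12, 0)
(-7, 0)
(3.392, 6)
(-13.062, -3.5)

Derivation:
Executing turtle program step by step:
Start: pos=(0,0), heading=0, pen down
REPEAT 2 [
  -- iteration 1/2 --
  FD 12: (0,0) -> (12,0) [heading=0, draw]
  PD: pen down
  BK 19: (12,0) -> (-7,0) [heading=0, draw]
  LT 30: heading 0 -> 30
  -- iteration 2/2 --
  FD 12: (-7,0) -> (3.392,6) [heading=30, draw]
  PD: pen down
  BK 19: (3.392,6) -> (-13.062,-3.5) [heading=30, draw]
  LT 30: heading 30 -> 60
]
PD: pen down
Final: pos=(-13.062,-3.5), heading=60, 4 segment(s) drawn
Waypoints (5 total):
(0, 0)
(12, 0)
(-7, 0)
(3.392, 6)
(-13.062, -3.5)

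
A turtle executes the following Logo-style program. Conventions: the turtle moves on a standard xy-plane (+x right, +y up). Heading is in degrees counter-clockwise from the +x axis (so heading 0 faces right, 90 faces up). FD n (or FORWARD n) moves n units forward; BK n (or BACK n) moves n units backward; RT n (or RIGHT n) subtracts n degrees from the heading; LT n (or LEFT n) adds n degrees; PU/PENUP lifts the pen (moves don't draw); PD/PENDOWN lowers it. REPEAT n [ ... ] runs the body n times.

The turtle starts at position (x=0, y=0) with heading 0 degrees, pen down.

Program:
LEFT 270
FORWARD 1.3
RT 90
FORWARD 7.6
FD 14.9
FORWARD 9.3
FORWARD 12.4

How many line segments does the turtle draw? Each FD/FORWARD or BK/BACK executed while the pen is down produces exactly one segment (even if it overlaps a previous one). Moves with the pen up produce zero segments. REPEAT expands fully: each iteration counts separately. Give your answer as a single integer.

Answer: 5

Derivation:
Executing turtle program step by step:
Start: pos=(0,0), heading=0, pen down
LT 270: heading 0 -> 270
FD 1.3: (0,0) -> (0,-1.3) [heading=270, draw]
RT 90: heading 270 -> 180
FD 7.6: (0,-1.3) -> (-7.6,-1.3) [heading=180, draw]
FD 14.9: (-7.6,-1.3) -> (-22.5,-1.3) [heading=180, draw]
FD 9.3: (-22.5,-1.3) -> (-31.8,-1.3) [heading=180, draw]
FD 12.4: (-31.8,-1.3) -> (-44.2,-1.3) [heading=180, draw]
Final: pos=(-44.2,-1.3), heading=180, 5 segment(s) drawn
Segments drawn: 5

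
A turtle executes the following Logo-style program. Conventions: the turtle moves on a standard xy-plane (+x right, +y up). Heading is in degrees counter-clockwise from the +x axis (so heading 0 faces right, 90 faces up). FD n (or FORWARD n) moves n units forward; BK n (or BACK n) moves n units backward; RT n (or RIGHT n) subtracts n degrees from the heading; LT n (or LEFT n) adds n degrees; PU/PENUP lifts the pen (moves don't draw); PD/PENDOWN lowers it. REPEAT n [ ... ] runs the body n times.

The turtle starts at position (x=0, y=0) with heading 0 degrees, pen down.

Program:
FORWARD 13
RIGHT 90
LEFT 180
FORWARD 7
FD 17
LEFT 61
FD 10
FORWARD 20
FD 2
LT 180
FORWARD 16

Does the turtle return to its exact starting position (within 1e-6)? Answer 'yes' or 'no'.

Executing turtle program step by step:
Start: pos=(0,0), heading=0, pen down
FD 13: (0,0) -> (13,0) [heading=0, draw]
RT 90: heading 0 -> 270
LT 180: heading 270 -> 90
FD 7: (13,0) -> (13,7) [heading=90, draw]
FD 17: (13,7) -> (13,24) [heading=90, draw]
LT 61: heading 90 -> 151
FD 10: (13,24) -> (4.254,28.848) [heading=151, draw]
FD 20: (4.254,28.848) -> (-13.239,38.544) [heading=151, draw]
FD 2: (-13.239,38.544) -> (-14.988,39.514) [heading=151, draw]
LT 180: heading 151 -> 331
FD 16: (-14.988,39.514) -> (-0.994,31.757) [heading=331, draw]
Final: pos=(-0.994,31.757), heading=331, 7 segment(s) drawn

Start position: (0, 0)
Final position: (-0.994, 31.757)
Distance = 31.773; >= 1e-6 -> NOT closed

Answer: no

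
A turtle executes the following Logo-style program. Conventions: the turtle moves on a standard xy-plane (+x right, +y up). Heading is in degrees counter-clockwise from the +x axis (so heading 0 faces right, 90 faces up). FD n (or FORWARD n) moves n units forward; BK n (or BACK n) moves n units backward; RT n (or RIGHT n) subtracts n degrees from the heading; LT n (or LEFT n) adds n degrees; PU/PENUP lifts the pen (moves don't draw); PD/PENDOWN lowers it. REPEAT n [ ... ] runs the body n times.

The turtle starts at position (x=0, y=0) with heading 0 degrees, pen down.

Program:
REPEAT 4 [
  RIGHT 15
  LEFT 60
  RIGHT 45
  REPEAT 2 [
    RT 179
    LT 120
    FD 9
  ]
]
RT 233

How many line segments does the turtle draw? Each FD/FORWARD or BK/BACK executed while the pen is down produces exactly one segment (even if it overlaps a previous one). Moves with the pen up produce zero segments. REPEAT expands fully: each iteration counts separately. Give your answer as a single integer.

Executing turtle program step by step:
Start: pos=(0,0), heading=0, pen down
REPEAT 4 [
  -- iteration 1/4 --
  RT 15: heading 0 -> 345
  LT 60: heading 345 -> 45
  RT 45: heading 45 -> 0
  REPEAT 2 [
    -- iteration 1/2 --
    RT 179: heading 0 -> 181
    LT 120: heading 181 -> 301
    FD 9: (0,0) -> (4.635,-7.715) [heading=301, draw]
    -- iteration 2/2 --
    RT 179: heading 301 -> 122
    LT 120: heading 122 -> 242
    FD 9: (4.635,-7.715) -> (0.41,-15.661) [heading=242, draw]
  ]
  -- iteration 2/4 --
  RT 15: heading 242 -> 227
  LT 60: heading 227 -> 287
  RT 45: heading 287 -> 242
  REPEAT 2 [
    -- iteration 1/2 --
    RT 179: heading 242 -> 63
    LT 120: heading 63 -> 183
    FD 9: (0.41,-15.661) -> (-8.578,-16.132) [heading=183, draw]
    -- iteration 2/2 --
    RT 179: heading 183 -> 4
    LT 120: heading 4 -> 124
    FD 9: (-8.578,-16.132) -> (-13.61,-8.671) [heading=124, draw]
  ]
  -- iteration 3/4 --
  RT 15: heading 124 -> 109
  LT 60: heading 109 -> 169
  RT 45: heading 169 -> 124
  REPEAT 2 [
    -- iteration 1/2 --
    RT 179: heading 124 -> 305
    LT 120: heading 305 -> 65
    FD 9: (-13.61,-8.671) -> (-9.807,-0.514) [heading=65, draw]
    -- iteration 2/2 --
    RT 179: heading 65 -> 246
    LT 120: heading 246 -> 6
    FD 9: (-9.807,-0.514) -> (-0.856,0.427) [heading=6, draw]
  ]
  -- iteration 4/4 --
  RT 15: heading 6 -> 351
  LT 60: heading 351 -> 51
  RT 45: heading 51 -> 6
  REPEAT 2 [
    -- iteration 1/2 --
    RT 179: heading 6 -> 187
    LT 120: heading 187 -> 307
    FD 9: (-0.856,0.427) -> (4.56,-6.761) [heading=307, draw]
    -- iteration 2/2 --
    RT 179: heading 307 -> 128
    LT 120: heading 128 -> 248
    FD 9: (4.56,-6.761) -> (1.189,-15.106) [heading=248, draw]
  ]
]
RT 233: heading 248 -> 15
Final: pos=(1.189,-15.106), heading=15, 8 segment(s) drawn
Segments drawn: 8

Answer: 8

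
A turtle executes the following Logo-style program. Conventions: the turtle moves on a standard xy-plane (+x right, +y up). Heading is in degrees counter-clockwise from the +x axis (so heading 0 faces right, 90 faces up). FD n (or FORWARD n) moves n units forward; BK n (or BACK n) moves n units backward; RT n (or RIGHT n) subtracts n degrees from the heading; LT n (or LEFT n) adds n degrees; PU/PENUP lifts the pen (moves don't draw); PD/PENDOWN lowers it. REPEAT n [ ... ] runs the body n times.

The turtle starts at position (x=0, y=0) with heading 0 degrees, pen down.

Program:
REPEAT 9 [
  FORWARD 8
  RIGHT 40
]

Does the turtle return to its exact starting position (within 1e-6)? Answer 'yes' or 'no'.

Executing turtle program step by step:
Start: pos=(0,0), heading=0, pen down
REPEAT 9 [
  -- iteration 1/9 --
  FD 8: (0,0) -> (8,0) [heading=0, draw]
  RT 40: heading 0 -> 320
  -- iteration 2/9 --
  FD 8: (8,0) -> (14.128,-5.142) [heading=320, draw]
  RT 40: heading 320 -> 280
  -- iteration 3/9 --
  FD 8: (14.128,-5.142) -> (15.518,-13.021) [heading=280, draw]
  RT 40: heading 280 -> 240
  -- iteration 4/9 --
  FD 8: (15.518,-13.021) -> (11.518,-19.949) [heading=240, draw]
  RT 40: heading 240 -> 200
  -- iteration 5/9 --
  FD 8: (11.518,-19.949) -> (4,-22.685) [heading=200, draw]
  RT 40: heading 200 -> 160
  -- iteration 6/9 --
  FD 8: (4,-22.685) -> (-3.518,-19.949) [heading=160, draw]
  RT 40: heading 160 -> 120
  -- iteration 7/9 --
  FD 8: (-3.518,-19.949) -> (-7.518,-13.021) [heading=120, draw]
  RT 40: heading 120 -> 80
  -- iteration 8/9 --
  FD 8: (-7.518,-13.021) -> (-6.128,-5.142) [heading=80, draw]
  RT 40: heading 80 -> 40
  -- iteration 9/9 --
  FD 8: (-6.128,-5.142) -> (0,0) [heading=40, draw]
  RT 40: heading 40 -> 0
]
Final: pos=(0,0), heading=0, 9 segment(s) drawn

Start position: (0, 0)
Final position: (0, 0)
Distance = 0; < 1e-6 -> CLOSED

Answer: yes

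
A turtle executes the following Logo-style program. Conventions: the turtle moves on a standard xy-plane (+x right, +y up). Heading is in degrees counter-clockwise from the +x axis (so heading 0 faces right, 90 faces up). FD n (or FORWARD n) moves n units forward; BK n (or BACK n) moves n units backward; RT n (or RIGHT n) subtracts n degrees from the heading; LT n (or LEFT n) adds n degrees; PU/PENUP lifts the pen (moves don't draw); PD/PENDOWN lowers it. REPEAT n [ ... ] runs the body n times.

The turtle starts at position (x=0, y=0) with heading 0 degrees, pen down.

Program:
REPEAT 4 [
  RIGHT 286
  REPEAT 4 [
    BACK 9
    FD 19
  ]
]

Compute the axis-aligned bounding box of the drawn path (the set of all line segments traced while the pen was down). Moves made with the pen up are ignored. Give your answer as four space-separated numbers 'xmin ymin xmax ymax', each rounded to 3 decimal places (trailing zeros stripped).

Executing turtle program step by step:
Start: pos=(0,0), heading=0, pen down
REPEAT 4 [
  -- iteration 1/4 --
  RT 286: heading 0 -> 74
  REPEAT 4 [
    -- iteration 1/4 --
    BK 9: (0,0) -> (-2.481,-8.651) [heading=74, draw]
    FD 19: (-2.481,-8.651) -> (2.756,9.613) [heading=74, draw]
    -- iteration 2/4 --
    BK 9: (2.756,9.613) -> (0.276,0.961) [heading=74, draw]
    FD 19: (0.276,0.961) -> (5.513,19.225) [heading=74, draw]
    -- iteration 3/4 --
    BK 9: (5.513,19.225) -> (3.032,10.574) [heading=74, draw]
    FD 19: (3.032,10.574) -> (8.269,28.838) [heading=74, draw]
    -- iteration 4/4 --
    BK 9: (8.269,28.838) -> (5.788,20.186) [heading=74, draw]
    FD 19: (5.788,20.186) -> (11.025,38.45) [heading=74, draw]
  ]
  -- iteration 2/4 --
  RT 286: heading 74 -> 148
  REPEAT 4 [
    -- iteration 1/4 --
    BK 9: (11.025,38.45) -> (18.658,33.681) [heading=148, draw]
    FD 19: (18.658,33.681) -> (2.545,43.75) [heading=148, draw]
    -- iteration 2/4 --
    BK 9: (2.545,43.75) -> (10.177,38.98) [heading=148, draw]
    FD 19: (10.177,38.98) -> (-5.935,49.049) [heading=148, draw]
    -- iteration 3/4 --
    BK 9: (-5.935,49.049) -> (1.697,44.28) [heading=148, draw]
    FD 19: (1.697,44.28) -> (-14.416,54.348) [heading=148, draw]
    -- iteration 4/4 --
    BK 9: (-14.416,54.348) -> (-6.784,49.579) [heading=148, draw]
    FD 19: (-6.784,49.579) -> (-22.896,59.647) [heading=148, draw]
  ]
  -- iteration 3/4 --
  RT 286: heading 148 -> 222
  REPEAT 4 [
    -- iteration 1/4 --
    BK 9: (-22.896,59.647) -> (-16.208,65.669) [heading=222, draw]
    FD 19: (-16.208,65.669) -> (-30.328,52.956) [heading=222, draw]
    -- iteration 2/4 --
    BK 9: (-30.328,52.956) -> (-23.64,58.978) [heading=222, draw]
    FD 19: (-23.64,58.978) -> (-37.759,46.265) [heading=222, draw]
    -- iteration 3/4 --
    BK 9: (-37.759,46.265) -> (-31.071,52.287) [heading=222, draw]
    FD 19: (-31.071,52.287) -> (-45.191,39.573) [heading=222, draw]
    -- iteration 4/4 --
    BK 9: (-45.191,39.573) -> (-38.502,45.595) [heading=222, draw]
    FD 19: (-38.502,45.595) -> (-52.622,32.882) [heading=222, draw]
  ]
  -- iteration 4/4 --
  RT 286: heading 222 -> 296
  REPEAT 4 [
    -- iteration 1/4 --
    BK 9: (-52.622,32.882) -> (-56.568,40.971) [heading=296, draw]
    FD 19: (-56.568,40.971) -> (-48.239,23.894) [heading=296, draw]
    -- iteration 2/4 --
    BK 9: (-48.239,23.894) -> (-52.184,31.983) [heading=296, draw]
    FD 19: (-52.184,31.983) -> (-43.855,14.906) [heading=296, draw]
    -- iteration 3/4 --
    BK 9: (-43.855,14.906) -> (-47.8,22.995) [heading=296, draw]
    FD 19: (-47.8,22.995) -> (-39.471,5.918) [heading=296, draw]
    -- iteration 4/4 --
    BK 9: (-39.471,5.918) -> (-43.416,14.007) [heading=296, draw]
    FD 19: (-43.416,14.007) -> (-35.087,-3.07) [heading=296, draw]
  ]
]
Final: pos=(-35.087,-3.07), heading=296, 32 segment(s) drawn

Segment endpoints: x in {-56.568, -52.622, -52.184, -48.239, -47.8, -45.191, -43.855, -43.416, -39.471, -38.502, -37.759, -35.087, -31.071, -30.328, -23.64, -22.896, -16.208, -14.416, -6.784, -5.935, -2.481, 0, 0.276, 1.697, 2.545, 2.756, 3.032, 5.513, 5.788, 8.269, 10.177, 11.025, 18.658}, y in {-8.651, -3.07, 0, 0.961, 5.918, 9.613, 10.574, 14.007, 14.906, 19.225, 20.186, 22.995, 23.894, 28.838, 31.983, 32.882, 33.681, 38.45, 38.98, 39.573, 40.971, 43.75, 44.28, 45.595, 46.265, 49.049, 49.579, 52.287, 52.956, 54.348, 58.978, 59.647, 65.669}
xmin=-56.568, ymin=-8.651, xmax=18.658, ymax=65.669

Answer: -56.568 -8.651 18.658 65.669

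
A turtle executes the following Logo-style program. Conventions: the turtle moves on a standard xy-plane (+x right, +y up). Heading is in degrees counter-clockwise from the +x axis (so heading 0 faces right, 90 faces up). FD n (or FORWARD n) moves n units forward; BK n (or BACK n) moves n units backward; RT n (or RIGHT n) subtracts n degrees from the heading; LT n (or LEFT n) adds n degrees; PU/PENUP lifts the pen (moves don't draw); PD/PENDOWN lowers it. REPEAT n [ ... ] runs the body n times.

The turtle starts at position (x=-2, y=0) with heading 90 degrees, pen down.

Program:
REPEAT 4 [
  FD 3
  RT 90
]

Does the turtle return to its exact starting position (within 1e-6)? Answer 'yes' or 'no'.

Executing turtle program step by step:
Start: pos=(-2,0), heading=90, pen down
REPEAT 4 [
  -- iteration 1/4 --
  FD 3: (-2,0) -> (-2,3) [heading=90, draw]
  RT 90: heading 90 -> 0
  -- iteration 2/4 --
  FD 3: (-2,3) -> (1,3) [heading=0, draw]
  RT 90: heading 0 -> 270
  -- iteration 3/4 --
  FD 3: (1,3) -> (1,0) [heading=270, draw]
  RT 90: heading 270 -> 180
  -- iteration 4/4 --
  FD 3: (1,0) -> (-2,0) [heading=180, draw]
  RT 90: heading 180 -> 90
]
Final: pos=(-2,0), heading=90, 4 segment(s) drawn

Start position: (-2, 0)
Final position: (-2, 0)
Distance = 0; < 1e-6 -> CLOSED

Answer: yes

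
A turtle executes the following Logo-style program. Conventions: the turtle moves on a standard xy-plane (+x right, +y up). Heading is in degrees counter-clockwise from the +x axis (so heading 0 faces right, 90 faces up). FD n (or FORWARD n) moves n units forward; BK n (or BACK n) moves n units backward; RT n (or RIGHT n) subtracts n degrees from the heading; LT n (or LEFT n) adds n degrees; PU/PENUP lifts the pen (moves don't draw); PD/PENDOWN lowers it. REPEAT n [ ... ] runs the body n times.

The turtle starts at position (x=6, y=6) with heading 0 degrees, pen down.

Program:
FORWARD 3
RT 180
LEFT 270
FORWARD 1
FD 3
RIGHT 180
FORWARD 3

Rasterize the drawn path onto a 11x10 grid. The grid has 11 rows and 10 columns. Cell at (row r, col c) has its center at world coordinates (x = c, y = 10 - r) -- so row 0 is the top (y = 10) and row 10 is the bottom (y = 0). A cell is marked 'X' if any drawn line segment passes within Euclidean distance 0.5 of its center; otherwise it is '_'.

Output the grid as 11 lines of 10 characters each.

Segment 0: (6,6) -> (9,6)
Segment 1: (9,6) -> (9,7)
Segment 2: (9,7) -> (9,10)
Segment 3: (9,10) -> (9,7)

Answer: _________X
_________X
_________X
_________X
______XXXX
__________
__________
__________
__________
__________
__________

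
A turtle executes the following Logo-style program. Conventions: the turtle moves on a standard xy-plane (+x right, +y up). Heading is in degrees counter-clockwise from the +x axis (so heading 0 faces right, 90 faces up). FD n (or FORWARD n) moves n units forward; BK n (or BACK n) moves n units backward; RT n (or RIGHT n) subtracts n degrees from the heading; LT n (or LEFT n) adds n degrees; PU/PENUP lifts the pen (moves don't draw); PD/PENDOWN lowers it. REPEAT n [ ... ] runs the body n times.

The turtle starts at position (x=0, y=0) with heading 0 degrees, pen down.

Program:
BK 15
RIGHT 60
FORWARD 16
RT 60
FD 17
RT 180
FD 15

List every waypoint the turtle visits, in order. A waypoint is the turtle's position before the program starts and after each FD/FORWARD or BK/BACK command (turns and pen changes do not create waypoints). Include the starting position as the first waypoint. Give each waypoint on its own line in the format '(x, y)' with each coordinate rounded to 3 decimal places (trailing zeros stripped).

Executing turtle program step by step:
Start: pos=(0,0), heading=0, pen down
BK 15: (0,0) -> (-15,0) [heading=0, draw]
RT 60: heading 0 -> 300
FD 16: (-15,0) -> (-7,-13.856) [heading=300, draw]
RT 60: heading 300 -> 240
FD 17: (-7,-13.856) -> (-15.5,-28.579) [heading=240, draw]
RT 180: heading 240 -> 60
FD 15: (-15.5,-28.579) -> (-8,-15.588) [heading=60, draw]
Final: pos=(-8,-15.588), heading=60, 4 segment(s) drawn
Waypoints (5 total):
(0, 0)
(-15, 0)
(-7, -13.856)
(-15.5, -28.579)
(-8, -15.588)

Answer: (0, 0)
(-15, 0)
(-7, -13.856)
(-15.5, -28.579)
(-8, -15.588)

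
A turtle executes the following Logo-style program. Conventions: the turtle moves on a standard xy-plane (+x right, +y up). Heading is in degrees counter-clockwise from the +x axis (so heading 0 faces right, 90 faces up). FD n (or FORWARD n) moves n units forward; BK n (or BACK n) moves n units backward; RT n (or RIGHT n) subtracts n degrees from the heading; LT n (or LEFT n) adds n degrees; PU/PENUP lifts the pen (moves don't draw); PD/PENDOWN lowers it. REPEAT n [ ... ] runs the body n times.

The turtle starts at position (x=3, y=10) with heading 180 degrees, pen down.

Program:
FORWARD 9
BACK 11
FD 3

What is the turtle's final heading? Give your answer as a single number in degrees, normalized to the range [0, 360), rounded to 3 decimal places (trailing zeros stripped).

Executing turtle program step by step:
Start: pos=(3,10), heading=180, pen down
FD 9: (3,10) -> (-6,10) [heading=180, draw]
BK 11: (-6,10) -> (5,10) [heading=180, draw]
FD 3: (5,10) -> (2,10) [heading=180, draw]
Final: pos=(2,10), heading=180, 3 segment(s) drawn

Answer: 180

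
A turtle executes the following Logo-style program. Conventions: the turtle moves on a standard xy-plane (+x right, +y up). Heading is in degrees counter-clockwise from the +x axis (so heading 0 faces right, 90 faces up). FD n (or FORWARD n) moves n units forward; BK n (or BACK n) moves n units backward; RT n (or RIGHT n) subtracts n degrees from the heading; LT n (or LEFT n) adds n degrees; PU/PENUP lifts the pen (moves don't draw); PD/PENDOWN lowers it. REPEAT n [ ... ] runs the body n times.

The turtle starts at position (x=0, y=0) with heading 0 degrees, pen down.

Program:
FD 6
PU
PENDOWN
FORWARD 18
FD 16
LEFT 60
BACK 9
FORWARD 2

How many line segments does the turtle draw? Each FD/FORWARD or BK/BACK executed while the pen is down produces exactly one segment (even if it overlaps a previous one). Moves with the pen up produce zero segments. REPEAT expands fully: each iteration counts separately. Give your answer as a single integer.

Executing turtle program step by step:
Start: pos=(0,0), heading=0, pen down
FD 6: (0,0) -> (6,0) [heading=0, draw]
PU: pen up
PD: pen down
FD 18: (6,0) -> (24,0) [heading=0, draw]
FD 16: (24,0) -> (40,0) [heading=0, draw]
LT 60: heading 0 -> 60
BK 9: (40,0) -> (35.5,-7.794) [heading=60, draw]
FD 2: (35.5,-7.794) -> (36.5,-6.062) [heading=60, draw]
Final: pos=(36.5,-6.062), heading=60, 5 segment(s) drawn
Segments drawn: 5

Answer: 5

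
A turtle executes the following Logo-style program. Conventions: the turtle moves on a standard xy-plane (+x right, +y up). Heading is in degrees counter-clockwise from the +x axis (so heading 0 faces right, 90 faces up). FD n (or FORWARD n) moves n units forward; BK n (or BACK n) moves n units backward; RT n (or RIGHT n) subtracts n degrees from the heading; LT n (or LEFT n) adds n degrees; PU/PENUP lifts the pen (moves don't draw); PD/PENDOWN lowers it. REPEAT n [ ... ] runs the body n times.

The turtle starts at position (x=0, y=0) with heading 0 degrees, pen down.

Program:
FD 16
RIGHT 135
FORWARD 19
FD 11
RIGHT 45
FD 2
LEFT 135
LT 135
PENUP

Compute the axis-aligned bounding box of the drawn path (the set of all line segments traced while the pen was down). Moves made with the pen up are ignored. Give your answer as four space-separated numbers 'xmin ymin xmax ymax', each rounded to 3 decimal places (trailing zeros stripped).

Executing turtle program step by step:
Start: pos=(0,0), heading=0, pen down
FD 16: (0,0) -> (16,0) [heading=0, draw]
RT 135: heading 0 -> 225
FD 19: (16,0) -> (2.565,-13.435) [heading=225, draw]
FD 11: (2.565,-13.435) -> (-5.213,-21.213) [heading=225, draw]
RT 45: heading 225 -> 180
FD 2: (-5.213,-21.213) -> (-7.213,-21.213) [heading=180, draw]
LT 135: heading 180 -> 315
LT 135: heading 315 -> 90
PU: pen up
Final: pos=(-7.213,-21.213), heading=90, 4 segment(s) drawn

Segment endpoints: x in {-7.213, -5.213, 0, 2.565, 16}, y in {-21.213, -13.435, 0}
xmin=-7.213, ymin=-21.213, xmax=16, ymax=0

Answer: -7.213 -21.213 16 0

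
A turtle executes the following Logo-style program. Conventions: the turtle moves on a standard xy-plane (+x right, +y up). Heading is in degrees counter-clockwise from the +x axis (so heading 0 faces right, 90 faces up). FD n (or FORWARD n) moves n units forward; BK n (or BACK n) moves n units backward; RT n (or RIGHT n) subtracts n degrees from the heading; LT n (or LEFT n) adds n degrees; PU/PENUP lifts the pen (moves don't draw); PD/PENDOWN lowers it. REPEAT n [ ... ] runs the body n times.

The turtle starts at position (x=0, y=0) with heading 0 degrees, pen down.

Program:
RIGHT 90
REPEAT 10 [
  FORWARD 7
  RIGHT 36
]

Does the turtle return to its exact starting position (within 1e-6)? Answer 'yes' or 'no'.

Executing turtle program step by step:
Start: pos=(0,0), heading=0, pen down
RT 90: heading 0 -> 270
REPEAT 10 [
  -- iteration 1/10 --
  FD 7: (0,0) -> (0,-7) [heading=270, draw]
  RT 36: heading 270 -> 234
  -- iteration 2/10 --
  FD 7: (0,-7) -> (-4.114,-12.663) [heading=234, draw]
  RT 36: heading 234 -> 198
  -- iteration 3/10 --
  FD 7: (-4.114,-12.663) -> (-10.772,-14.826) [heading=198, draw]
  RT 36: heading 198 -> 162
  -- iteration 4/10 --
  FD 7: (-10.772,-14.826) -> (-17.429,-12.663) [heading=162, draw]
  RT 36: heading 162 -> 126
  -- iteration 5/10 --
  FD 7: (-17.429,-12.663) -> (-21.544,-7) [heading=126, draw]
  RT 36: heading 126 -> 90
  -- iteration 6/10 --
  FD 7: (-21.544,-7) -> (-21.544,0) [heading=90, draw]
  RT 36: heading 90 -> 54
  -- iteration 7/10 --
  FD 7: (-21.544,0) -> (-17.429,5.663) [heading=54, draw]
  RT 36: heading 54 -> 18
  -- iteration 8/10 --
  FD 7: (-17.429,5.663) -> (-10.772,7.826) [heading=18, draw]
  RT 36: heading 18 -> 342
  -- iteration 9/10 --
  FD 7: (-10.772,7.826) -> (-4.114,5.663) [heading=342, draw]
  RT 36: heading 342 -> 306
  -- iteration 10/10 --
  FD 7: (-4.114,5.663) -> (0,0) [heading=306, draw]
  RT 36: heading 306 -> 270
]
Final: pos=(0,0), heading=270, 10 segment(s) drawn

Start position: (0, 0)
Final position: (0, 0)
Distance = 0; < 1e-6 -> CLOSED

Answer: yes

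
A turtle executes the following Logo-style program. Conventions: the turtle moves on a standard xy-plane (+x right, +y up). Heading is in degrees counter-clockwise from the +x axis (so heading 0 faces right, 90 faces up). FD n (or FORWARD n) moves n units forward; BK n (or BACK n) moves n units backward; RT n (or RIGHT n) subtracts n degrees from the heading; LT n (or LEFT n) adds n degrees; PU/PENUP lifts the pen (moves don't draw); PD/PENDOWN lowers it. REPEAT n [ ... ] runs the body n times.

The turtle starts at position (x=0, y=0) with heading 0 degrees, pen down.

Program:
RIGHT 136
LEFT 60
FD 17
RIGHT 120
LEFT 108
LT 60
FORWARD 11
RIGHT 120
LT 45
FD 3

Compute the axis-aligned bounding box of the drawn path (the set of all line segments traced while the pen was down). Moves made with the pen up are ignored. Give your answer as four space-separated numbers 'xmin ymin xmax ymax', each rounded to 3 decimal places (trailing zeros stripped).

Answer: 0 -24.582 13.825 0

Derivation:
Executing turtle program step by step:
Start: pos=(0,0), heading=0, pen down
RT 136: heading 0 -> 224
LT 60: heading 224 -> 284
FD 17: (0,0) -> (4.113,-16.495) [heading=284, draw]
RT 120: heading 284 -> 164
LT 108: heading 164 -> 272
LT 60: heading 272 -> 332
FD 11: (4.113,-16.495) -> (13.825,-21.659) [heading=332, draw]
RT 120: heading 332 -> 212
LT 45: heading 212 -> 257
FD 3: (13.825,-21.659) -> (13.15,-24.582) [heading=257, draw]
Final: pos=(13.15,-24.582), heading=257, 3 segment(s) drawn

Segment endpoints: x in {0, 4.113, 13.15, 13.825}, y in {-24.582, -21.659, -16.495, 0}
xmin=0, ymin=-24.582, xmax=13.825, ymax=0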